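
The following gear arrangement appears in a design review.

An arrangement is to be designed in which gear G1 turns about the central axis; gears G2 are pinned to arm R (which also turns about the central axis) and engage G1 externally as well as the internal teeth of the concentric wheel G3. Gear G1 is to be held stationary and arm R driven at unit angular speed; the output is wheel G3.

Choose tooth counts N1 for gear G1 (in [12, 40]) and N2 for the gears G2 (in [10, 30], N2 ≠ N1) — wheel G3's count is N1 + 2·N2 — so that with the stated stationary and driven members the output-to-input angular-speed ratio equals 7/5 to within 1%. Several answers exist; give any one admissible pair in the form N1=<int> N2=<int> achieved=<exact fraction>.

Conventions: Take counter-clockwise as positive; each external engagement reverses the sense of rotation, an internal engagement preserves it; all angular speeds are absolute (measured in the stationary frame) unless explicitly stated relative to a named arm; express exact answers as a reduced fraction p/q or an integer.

N1=16 N2=12 achieved=7/5

class = planetary set [ratio 7/5 wanted; Willis about the carrier]
Willis with ω_sun = 0: ω_ring/ω_arm = (N1+N3)/N3; set equal to 7/5  ⇒  N3/N1 = 1/(7/5 − 1) = 5/2
N3 = N1 + 2·N2  ⇒  N2/N1 = (N3/N1 − 1)/2 = (5/2 − 1)/2 = 3/4
smallest multiple with N1 ≥ 12 and N2 ≥ 10: k = 4  ⇒  N1 = 4·4 = 16, N2 = 4·3 = 12 (N1 ≤ 40, N2 ≤ 30, N2 ≠ N1 ✓), N3 = 16 + 2·12 = 40
check: (N1+N3)/N3 with N1 = 16, N3 = 40 gives 7/5; |achieved − target| = 0 ≤ 7/500 ✓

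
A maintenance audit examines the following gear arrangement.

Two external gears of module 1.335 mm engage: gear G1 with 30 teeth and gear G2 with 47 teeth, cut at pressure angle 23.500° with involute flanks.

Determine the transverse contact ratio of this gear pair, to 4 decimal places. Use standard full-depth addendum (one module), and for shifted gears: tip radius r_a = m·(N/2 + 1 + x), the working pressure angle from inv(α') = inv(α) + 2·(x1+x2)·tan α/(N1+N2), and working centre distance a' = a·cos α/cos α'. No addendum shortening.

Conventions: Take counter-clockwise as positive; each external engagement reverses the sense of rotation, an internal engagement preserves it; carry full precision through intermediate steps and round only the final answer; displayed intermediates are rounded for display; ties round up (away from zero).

topology: single-mesh involute geometry — m = 1.335, 30T/47T pair
base radii: r_b1 = 18.364128, r_b2 = 28.770467
tip radii: r_a1 = 21.360000, r_a2 = 32.707500
no profile shift: α' = α, a' = a
action lengths: √(r_a1²−r_b1²) = 10.909097, √(r_a2²−r_b2²) = 15.557660
base pitch p_b = π·m·cos α = 3.846174
CR = (10.909097 + 15.557660 − 51.397500·sin 23.50000°)/3.846174 = 1.552725
contact ratio ≈ 1.5527

1.5527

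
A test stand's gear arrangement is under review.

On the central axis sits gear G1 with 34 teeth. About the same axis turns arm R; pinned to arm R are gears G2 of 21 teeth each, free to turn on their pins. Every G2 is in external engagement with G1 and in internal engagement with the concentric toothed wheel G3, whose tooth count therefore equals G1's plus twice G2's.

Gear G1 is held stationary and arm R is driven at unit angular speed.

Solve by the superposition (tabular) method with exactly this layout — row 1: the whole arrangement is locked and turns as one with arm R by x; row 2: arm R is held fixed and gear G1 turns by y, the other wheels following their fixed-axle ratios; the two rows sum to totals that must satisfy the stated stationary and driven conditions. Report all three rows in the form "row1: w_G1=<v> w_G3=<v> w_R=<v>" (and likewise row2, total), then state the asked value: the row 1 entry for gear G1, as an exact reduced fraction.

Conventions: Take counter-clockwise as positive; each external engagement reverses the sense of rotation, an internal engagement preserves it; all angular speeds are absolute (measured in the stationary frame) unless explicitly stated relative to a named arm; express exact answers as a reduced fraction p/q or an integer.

row1: w_G1=1 w_G3=1 w_R=1
row2: w_G1=-1 w_G3=17/38 w_R=0
total: w_G1=0 w_G3=55/38 w_R=1
asked value: 1

recognized (axles ride arm R): planetary set, 34/21/76 teeth
superposition row 1 [locked train]: every member turns x
row 2: sun turns y, ring = −(34/76)·y, arm 0
boundary: total ω_sun = x + y = 0 and total ω_arm = x = 1  ⇒  y = -1, x = 1
row 2 ring = −(34/76)·(-1) = 17/38
totals (row 1 + row 2): sun 1 + (-1) = 0, ring 1 + 17/38 = 55/38, arm 1 + 0 = 1
asked cell (row1, sun) = 1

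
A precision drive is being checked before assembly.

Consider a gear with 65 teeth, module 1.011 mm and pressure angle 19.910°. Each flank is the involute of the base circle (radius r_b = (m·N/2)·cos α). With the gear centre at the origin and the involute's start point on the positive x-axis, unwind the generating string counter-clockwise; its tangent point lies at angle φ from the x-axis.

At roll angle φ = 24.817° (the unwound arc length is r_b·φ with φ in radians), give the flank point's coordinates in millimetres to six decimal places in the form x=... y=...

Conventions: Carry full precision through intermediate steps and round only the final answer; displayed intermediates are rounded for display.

topology: single-mesh involute geometry — m = 1.011, N = 65
pitch radius r_p = m·N/2 = 1.011·65/2 = 32.857500
base radius r_b = r_p·cos α = 32.857500·cos 19.910° = 30.893565
roll angle φ = 24.817° = 0.43313836 rad
x = r_b·(cos φ + φ·sin φ) = 33.657007
y = r_b·(sin φ − φ·cos φ) = 0.821215

x=33.657007 y=0.821215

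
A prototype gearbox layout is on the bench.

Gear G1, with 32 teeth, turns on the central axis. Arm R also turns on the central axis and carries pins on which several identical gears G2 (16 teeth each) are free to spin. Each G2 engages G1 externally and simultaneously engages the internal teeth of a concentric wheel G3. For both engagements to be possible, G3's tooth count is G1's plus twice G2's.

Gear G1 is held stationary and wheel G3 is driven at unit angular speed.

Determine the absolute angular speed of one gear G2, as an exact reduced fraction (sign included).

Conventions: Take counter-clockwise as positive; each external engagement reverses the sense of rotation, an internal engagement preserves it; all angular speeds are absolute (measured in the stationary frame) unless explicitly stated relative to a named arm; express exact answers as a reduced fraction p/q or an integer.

2

class = planetary set [G3 = 32+2·16 = 64; Willis about the carrier]
ring teeth: 32 + 2·16 = 64
32(ω_sun−ω_arm) = −64(ω_ring−ω_arm),  ω_sun = 0, ω_ring = 1
32(0−ω_arm) = −64(1−ω_arm)  ⇒  96·ω_arm = 64  ⇒  ω_arm = 2/3
sun–planet mesh: 32·(0−2/3) = −16·(ω_p−ω_arm)  ⇒  ω_p−ω_arm = 4/3
ω_p = 2/3 + 4/3 = 2
exact speed ratio = 2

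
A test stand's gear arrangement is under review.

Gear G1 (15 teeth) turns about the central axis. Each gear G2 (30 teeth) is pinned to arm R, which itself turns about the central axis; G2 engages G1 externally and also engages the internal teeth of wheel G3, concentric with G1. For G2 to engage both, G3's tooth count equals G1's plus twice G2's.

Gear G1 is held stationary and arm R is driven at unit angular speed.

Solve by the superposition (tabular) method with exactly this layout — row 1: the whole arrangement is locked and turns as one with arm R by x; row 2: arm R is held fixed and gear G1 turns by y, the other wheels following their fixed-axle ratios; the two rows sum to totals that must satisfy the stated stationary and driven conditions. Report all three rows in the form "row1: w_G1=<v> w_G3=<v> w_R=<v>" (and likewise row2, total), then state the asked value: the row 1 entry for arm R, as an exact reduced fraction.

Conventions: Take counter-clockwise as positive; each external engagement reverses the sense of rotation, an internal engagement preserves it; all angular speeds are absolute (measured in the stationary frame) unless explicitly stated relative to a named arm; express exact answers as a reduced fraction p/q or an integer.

topology: planetary set — G1 15T / G2 30T / G3 75T, arm = carrier (Willis)
superposition row 1 [locked train]: every member turns x
superposition row 2 [arm held]: sun y, ring −(15/75)·y, arm 0
boundary: total ω_sun = x + y = 0 and total ω_arm = x = 1  ⇒  y = -1, x = 1
row 2 ring = −(15/75)·(-1) = 1/5
totals (row 1 + row 2): sun 1 + (-1) = 0, ring 1 + 1/5 = 6/5, arm 1 + 0 = 1
asked cell (row1, arm) = 1

row1: w_G1=1 w_G3=1 w_R=1
row2: w_G1=-1 w_G3=1/5 w_R=0
total: w_G1=0 w_G3=6/5 w_R=1
asked value: 1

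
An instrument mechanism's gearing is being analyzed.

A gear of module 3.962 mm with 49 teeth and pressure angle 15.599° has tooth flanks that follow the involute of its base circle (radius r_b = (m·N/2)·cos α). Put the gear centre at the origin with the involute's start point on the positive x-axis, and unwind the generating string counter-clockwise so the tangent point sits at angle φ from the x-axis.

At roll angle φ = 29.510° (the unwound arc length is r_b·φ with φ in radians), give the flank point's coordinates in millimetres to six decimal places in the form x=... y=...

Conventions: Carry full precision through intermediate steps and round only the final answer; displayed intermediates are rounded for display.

x=105.084009 y=4.146065

recognized (one wheel, involute flank): single-mesh tooth geometry, m = 3.962, N = 49
pitch radius r_p = m·N/2 = 3.962·49/2 = 97.069000
base radius r_b = r_p·cos α = 97.069000·cos 15.599° = 93.493683
roll angle φ = 29.510° = 0.51504666 rad
x = r_b·(cos φ + φ·sin φ) = 105.084009
y = r_b·(sin φ − φ·cos φ) = 4.146065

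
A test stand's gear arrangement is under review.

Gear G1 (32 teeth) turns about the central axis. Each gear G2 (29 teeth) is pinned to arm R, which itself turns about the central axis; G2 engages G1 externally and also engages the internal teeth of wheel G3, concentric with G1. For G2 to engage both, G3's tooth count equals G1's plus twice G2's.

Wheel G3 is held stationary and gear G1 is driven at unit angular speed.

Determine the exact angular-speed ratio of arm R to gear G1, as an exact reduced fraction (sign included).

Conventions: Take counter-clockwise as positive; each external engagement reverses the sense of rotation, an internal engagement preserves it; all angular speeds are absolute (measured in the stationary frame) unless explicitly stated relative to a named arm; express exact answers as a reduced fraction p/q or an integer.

topology: planetary set — G1 32T / G2 29T / G3 90T, arm = carrier (Willis)
ring teeth: 32 + 2·29 = 90
32(ω_sun−ω_arm) = −90(ω_ring−ω_arm),  ω_ring = 0, ω_sun = 1
32(1−ω_arm) = −90(0−ω_arm)  ⇒  122·ω_arm = 32  ⇒  ω_arm = 16/61
ω_out/ω_in = 16/61

16/61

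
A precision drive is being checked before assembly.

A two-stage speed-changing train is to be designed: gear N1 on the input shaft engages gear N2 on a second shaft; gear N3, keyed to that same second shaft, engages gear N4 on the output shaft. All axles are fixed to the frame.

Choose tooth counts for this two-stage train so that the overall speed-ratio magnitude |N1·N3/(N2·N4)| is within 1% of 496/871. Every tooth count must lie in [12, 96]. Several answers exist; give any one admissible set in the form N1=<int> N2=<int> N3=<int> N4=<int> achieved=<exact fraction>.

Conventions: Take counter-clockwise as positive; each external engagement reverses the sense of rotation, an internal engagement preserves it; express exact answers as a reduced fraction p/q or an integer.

N1=16 N2=13 N3=31 N4=67 achieved=496/871

2-stage fixed-axis compound train for ratio 496/871
target = 496/871 in lowest terms: an exact hit needs N1·N3 = k·496 and N2·N4 = k·871 for one integer k, every count in [12, 96]; additionally prefer no 1:1 stage (N1 ≠ N2, N3 ≠ N4)
k = 1: N1·N3 = 496 = 16·31, N2·N4 = 871 = 13·67
achieved = 16·31/(13·67) = 496/871; |achieved − target| = 0 ≤ 124/21775 ✓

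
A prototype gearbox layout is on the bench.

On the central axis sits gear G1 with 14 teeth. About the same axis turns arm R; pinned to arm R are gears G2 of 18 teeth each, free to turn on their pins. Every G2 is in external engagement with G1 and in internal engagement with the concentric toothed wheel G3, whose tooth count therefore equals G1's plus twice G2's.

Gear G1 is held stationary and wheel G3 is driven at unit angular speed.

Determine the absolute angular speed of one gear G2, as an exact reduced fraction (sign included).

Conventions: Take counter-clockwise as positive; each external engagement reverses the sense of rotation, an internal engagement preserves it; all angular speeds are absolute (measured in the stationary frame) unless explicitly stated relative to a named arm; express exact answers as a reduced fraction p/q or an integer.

25/18

topology: planetary set — G1 14T / G2 18T / G3 50T, arm = carrier (Willis)
ring teeth: 14 + 2·18 = 50
14(ω_sun−ω_arm) = −50(ω_ring−ω_arm),  ω_sun = 0, ω_ring = 1
14(0−ω_arm) = −50(1−ω_arm)  ⇒  64·ω_arm = 50  ⇒  ω_arm = 25/32
sun–planet mesh: 14·(0−25/32) = −18·(ω_p−ω_arm)  ⇒  ω_p−ω_arm = 175/288
ω_p = 25/32 + 175/288 = 25/18
exact speed ratio = 25/18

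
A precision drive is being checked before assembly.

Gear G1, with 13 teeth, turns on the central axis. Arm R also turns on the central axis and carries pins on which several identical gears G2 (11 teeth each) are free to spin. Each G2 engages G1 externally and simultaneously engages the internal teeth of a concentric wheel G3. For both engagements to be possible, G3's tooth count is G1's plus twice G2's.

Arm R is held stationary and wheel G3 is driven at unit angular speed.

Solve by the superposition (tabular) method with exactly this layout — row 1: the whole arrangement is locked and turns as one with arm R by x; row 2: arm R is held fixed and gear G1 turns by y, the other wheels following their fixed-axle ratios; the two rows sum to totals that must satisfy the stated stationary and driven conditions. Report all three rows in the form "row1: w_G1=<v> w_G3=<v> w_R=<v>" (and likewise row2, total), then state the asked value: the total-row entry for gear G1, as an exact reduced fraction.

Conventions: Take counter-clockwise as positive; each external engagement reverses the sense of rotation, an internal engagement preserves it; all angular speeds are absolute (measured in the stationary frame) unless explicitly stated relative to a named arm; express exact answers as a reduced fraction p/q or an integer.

row1: w_G1=0 w_G3=0 w_R=0
row2: w_G1=-35/13 w_G3=1 w_R=0
total: w_G1=-35/13 w_G3=1 w_R=0
asked value: -35/13

recognized (axles ride arm R): planetary set, 13/11/35 teeth
superposition row 1 [locked train]: every member turns x
row 2 (arm held, sun turns y): ω_ring = −(13/35)·y, ω_arm = 0
boundary: total ω_arm = x = 0 and total ω_ring = x − (13/35)·y = 1  ⇒  y = -35/13, x = 0
row 2 ring = −(13/35)·(-35/13) = 1
totals (row 1 + row 2): sun 0 + (-35/13) = -35/13, ring 0 + 1 = 1, arm 0 + 0 = 0
asked cell (total, sun) = -35/13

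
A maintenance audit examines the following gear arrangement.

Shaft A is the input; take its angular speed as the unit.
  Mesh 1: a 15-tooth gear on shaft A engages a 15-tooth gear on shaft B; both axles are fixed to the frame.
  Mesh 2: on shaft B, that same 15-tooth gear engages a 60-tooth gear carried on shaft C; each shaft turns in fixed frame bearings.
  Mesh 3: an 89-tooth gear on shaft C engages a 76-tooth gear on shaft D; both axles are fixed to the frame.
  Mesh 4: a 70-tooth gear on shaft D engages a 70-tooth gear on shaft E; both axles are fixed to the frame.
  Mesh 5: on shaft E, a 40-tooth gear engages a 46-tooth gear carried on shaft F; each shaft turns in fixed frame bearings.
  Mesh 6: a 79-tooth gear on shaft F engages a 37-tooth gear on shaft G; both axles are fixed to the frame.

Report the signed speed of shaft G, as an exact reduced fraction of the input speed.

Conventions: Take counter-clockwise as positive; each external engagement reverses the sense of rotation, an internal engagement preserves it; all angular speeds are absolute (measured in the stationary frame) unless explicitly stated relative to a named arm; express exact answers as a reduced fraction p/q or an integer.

6-mesh fixed-axis compound train (all bearings frame-fixed)
mesh 1 [15T→15T]: |ω|/ω_in = 1×15/15 = 1, sense flips to −
mesh 2 [15T→60T]: |ω|/ω_in = 1×15/60 = 1/4, sense flips to +
mesh 3 [89T→76T]: |ω|/ω_in = (1/4)×89/76 = 89/304, sense flips to −
mesh 4 [70T→70T]: |ω|/ω_in = (89/304)×70/70 = 89/304, sense flips to +
mesh 5 [40T→46T]: |ω|/ω_in = (89/304)×40/46 = 445/1748, sense flips to −
mesh 6 [79T→37T]: |ω|/ω_in = (445/1748)×79/37 = 35155/64676, sense flips to +
signed output speed (× input speed) = 35155/64676

35155/64676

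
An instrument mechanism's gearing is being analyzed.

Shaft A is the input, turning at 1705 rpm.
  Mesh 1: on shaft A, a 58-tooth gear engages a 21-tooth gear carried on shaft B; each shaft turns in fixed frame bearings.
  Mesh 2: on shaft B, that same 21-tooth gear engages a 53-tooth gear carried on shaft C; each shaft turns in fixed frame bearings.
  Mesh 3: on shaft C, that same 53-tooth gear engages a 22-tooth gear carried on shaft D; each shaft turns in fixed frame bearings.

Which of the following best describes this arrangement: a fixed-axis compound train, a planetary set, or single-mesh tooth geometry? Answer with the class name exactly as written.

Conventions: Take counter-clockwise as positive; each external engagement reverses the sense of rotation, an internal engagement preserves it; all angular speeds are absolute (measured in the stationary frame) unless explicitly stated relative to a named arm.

fixed-axis compound train

recognized (4 fixed axles, 3 meshes): fixed-axis compound train
classification: fixed-axis compound train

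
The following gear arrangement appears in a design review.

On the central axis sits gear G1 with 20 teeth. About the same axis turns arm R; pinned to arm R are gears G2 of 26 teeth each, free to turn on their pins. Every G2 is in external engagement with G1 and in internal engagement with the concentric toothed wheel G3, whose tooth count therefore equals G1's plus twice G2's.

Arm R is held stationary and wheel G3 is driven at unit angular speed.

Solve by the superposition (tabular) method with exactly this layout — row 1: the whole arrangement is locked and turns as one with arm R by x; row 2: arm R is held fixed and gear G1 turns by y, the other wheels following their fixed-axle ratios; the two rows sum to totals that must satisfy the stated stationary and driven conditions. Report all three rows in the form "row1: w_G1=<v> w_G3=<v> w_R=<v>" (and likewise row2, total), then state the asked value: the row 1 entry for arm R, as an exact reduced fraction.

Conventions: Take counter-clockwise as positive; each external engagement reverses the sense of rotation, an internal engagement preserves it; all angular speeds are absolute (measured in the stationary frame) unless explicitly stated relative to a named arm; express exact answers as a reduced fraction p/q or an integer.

planetary set (20T centre, 26T on arm, 72T internal) — Willis relation
row 1: whole set turns with the arm by x
row 2 — arm fixed, fixed-axis ratios: sun y, ring −(20/72)·y, arm 0
boundary: total ω_arm = x = 0 and total ω_ring = x − (20/72)·y = 1  ⇒  y = -18/5, x = 0
row 2 ring = −(20/72)·(-18/5) = 1
totals (row 1 + row 2): sun 0 + (-18/5) = -18/5, ring 0 + 1 = 1, arm 0 + 0 = 0
asked cell (row1, arm) = 0

row1: w_G1=0 w_G3=0 w_R=0
row2: w_G1=-18/5 w_G3=1 w_R=0
total: w_G1=-18/5 w_G3=1 w_R=0
asked value: 0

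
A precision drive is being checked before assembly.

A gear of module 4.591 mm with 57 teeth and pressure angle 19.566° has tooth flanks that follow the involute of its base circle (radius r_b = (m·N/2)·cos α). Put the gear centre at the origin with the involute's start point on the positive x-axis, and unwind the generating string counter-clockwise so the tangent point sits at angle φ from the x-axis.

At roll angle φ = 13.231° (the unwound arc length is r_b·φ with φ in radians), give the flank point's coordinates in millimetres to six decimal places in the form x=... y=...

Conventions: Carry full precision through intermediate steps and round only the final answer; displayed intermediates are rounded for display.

x=126.531663 y=0.503376

single-mesh involute tooth geometry (57T wheel at module 4.591)
pitch radius r_p = m·N/2 = 4.591·57/2 = 130.843500
base radius r_b = r_p·cos α = 130.843500·cos 19.566° = 123.288118
roll angle φ = 13.231° = 0.23092451 rad
x = r_b·(cos φ + φ·sin φ) = 126.531663
y = r_b·(sin φ − φ·cos φ) = 0.503376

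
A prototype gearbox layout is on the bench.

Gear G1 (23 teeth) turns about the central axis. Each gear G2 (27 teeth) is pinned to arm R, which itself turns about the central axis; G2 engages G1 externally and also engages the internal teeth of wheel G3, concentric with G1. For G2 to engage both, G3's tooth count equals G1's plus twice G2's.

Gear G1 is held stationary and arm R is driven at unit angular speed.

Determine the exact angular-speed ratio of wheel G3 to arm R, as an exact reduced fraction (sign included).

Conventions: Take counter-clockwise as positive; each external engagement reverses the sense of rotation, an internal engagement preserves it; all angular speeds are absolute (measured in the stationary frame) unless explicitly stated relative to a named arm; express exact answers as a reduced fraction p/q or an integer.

100/77

class = planetary set [G3 = 23+2·27 = 77; Willis about the carrier]
ring teeth: 23 + 2·27 = 77
23(ω_sun−ω_arm) = −77(ω_ring−ω_arm),  ω_sun = 0, ω_arm = 1
ω_ring = 1 − (23/77)(0−1) = 100/77
ω_out/ω_in = 100/77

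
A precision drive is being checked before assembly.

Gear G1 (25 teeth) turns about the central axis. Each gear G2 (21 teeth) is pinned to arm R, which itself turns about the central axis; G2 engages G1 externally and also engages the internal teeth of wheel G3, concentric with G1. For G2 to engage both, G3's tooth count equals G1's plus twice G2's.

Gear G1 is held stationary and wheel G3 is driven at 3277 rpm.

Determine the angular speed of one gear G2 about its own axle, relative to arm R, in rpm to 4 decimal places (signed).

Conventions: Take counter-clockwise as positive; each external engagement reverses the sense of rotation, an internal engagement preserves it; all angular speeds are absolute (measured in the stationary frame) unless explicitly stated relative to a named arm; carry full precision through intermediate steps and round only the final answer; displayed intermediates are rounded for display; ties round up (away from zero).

planetary set (25T centre, 21T on arm, 67T internal) — Willis relation
normalise by the input: solve with ω_ring = 1, then scale by 3277 rpm
ring teeth: 25 + 2·21 = 67
25(ω_sun−ω_arm) = −67(ω_ring−ω_arm),  ω_sun = 0, ω_ring = 1
25(0−ω_arm) = −67(1−ω_arm)  ⇒  92·ω_arm = 67  ⇒  ω_arm = 67/92
sun–planet mesh: 25·(0−67/92) = −21·(ω_p−ω_arm)  ⇒  ω_p−ω_arm = 1675/1932
scale: ω_p−ω_arm = 1675/1932 × 3277 rpm = +2841.0844 rpm

+2841.0844 rpm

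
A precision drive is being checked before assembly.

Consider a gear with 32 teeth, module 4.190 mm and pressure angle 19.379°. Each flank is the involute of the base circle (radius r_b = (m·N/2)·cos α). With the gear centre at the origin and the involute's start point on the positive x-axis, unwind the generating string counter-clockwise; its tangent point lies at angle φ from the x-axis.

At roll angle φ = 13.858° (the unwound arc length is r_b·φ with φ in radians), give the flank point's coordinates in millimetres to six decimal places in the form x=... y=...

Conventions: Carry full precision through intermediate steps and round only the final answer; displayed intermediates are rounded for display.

topology: single-mesh involute geometry — m = 4.190, N = 32
pitch radius r_p = m·N/2 = 4.190·32/2 = 67.040000
base radius r_b = r_p·cos α = 67.040000·cos 19.379° = 63.241804
roll angle φ = 13.858° = 0.24186773 rad
x = r_b·(cos φ + φ·sin φ) = 65.064661
y = r_b·(sin φ − φ·cos φ) = 0.296534

x=65.064661 y=0.296534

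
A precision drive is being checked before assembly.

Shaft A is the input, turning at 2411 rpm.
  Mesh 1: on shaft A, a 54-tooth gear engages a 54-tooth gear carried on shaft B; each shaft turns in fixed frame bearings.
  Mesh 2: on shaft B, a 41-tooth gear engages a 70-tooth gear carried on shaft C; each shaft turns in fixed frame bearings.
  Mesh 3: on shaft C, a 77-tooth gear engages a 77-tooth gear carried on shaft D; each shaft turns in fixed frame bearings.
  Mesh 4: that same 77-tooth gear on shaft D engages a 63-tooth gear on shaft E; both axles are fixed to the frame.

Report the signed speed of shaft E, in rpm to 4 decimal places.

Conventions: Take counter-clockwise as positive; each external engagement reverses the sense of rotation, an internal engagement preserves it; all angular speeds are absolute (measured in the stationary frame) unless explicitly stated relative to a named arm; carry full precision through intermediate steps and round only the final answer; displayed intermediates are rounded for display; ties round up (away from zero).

+1725.9698 rpm

class = fixed-axis compound train [4 meshes; 4 ratios multiply, 4 sense flips]
mesh 1 [54T→54T]: ω = 2411.0000×54/54 = 2411.0000 rpm, sense flips to −
mesh 2 [41T→70T]: ω = 2411.0000×41/70 = 1412.1571 rpm, sense flips to +
mesh 3 [77T→77T]: ω = 1412.1571×77/77 = 1412.1571 rpm, sense flips to −
mesh 4 [77T→63T]: ω = 1412.1571×77/63 = 1725.9698 rpm, sense flips to +
signed output speed = +1725.9698 rpm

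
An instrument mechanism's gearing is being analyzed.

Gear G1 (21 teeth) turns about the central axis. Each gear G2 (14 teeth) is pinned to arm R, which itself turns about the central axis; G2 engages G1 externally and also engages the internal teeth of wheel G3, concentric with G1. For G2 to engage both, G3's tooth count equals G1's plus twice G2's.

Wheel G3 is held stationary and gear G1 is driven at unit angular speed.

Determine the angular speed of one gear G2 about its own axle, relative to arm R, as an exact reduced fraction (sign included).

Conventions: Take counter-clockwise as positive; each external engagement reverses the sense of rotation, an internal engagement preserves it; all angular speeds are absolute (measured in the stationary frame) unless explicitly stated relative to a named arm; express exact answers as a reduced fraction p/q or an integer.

-21/20

class = planetary set [G3 = 21+2·14 = 49; Willis about the carrier]
ring teeth: 21 + 2·14 = 49
21(ω_sun−ω_arm) = −49(ω_ring−ω_arm),  ω_ring = 0, ω_sun = 1
21(1−ω_arm) = −49(0−ω_arm)  ⇒  70·ω_arm = 21  ⇒  ω_arm = 3/10
sun–planet mesh: 21·(1−3/10) = −14·(ω_p−ω_arm)  ⇒  ω_p−ω_arm = -21/20
exact speed ratio = -21/20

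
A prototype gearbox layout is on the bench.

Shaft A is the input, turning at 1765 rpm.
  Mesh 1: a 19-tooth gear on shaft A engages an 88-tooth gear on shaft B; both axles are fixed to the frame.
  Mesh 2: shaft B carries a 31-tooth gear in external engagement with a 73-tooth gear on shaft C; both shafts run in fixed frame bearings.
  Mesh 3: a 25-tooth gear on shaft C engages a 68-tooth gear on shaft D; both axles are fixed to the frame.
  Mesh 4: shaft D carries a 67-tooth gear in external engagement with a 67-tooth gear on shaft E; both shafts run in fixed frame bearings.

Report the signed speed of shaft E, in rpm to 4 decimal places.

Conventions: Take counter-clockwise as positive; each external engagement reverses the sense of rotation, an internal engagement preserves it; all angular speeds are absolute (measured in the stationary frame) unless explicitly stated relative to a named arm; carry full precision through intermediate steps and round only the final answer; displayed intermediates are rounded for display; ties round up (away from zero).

+59.4957 rpm

recognized (5 fixed axles, 4 meshes): fixed-axis compound train
mesh 1 [19T→88T]: ω = 1765.0000×19/88 = 381.0795 rpm, sense flips to −
mesh 2 [31T→73T]: ω = 381.0795×31/73 = 161.8283 rpm, sense flips to +
mesh 3 [25T→68T]: ω = 161.8283×25/68 = 59.4957 rpm, sense flips to −
mesh 4 [67T→67T]: ω = 59.4957×67/67 = 59.4957 rpm, sense flips to +
signed output speed = +59.4957 rpm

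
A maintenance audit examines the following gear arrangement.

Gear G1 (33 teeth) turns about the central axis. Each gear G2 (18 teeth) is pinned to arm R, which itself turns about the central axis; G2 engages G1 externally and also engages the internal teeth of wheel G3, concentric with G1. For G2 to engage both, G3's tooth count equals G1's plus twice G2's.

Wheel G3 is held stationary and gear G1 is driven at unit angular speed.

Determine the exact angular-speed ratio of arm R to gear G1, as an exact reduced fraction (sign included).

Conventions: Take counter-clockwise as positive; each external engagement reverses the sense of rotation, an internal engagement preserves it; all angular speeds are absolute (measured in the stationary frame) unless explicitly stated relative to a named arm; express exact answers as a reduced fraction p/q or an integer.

11/34

planetary set (33T centre, 18T on arm, 69T internal) — Willis relation
ring teeth: 33 + 2·18 = 69
33(ω_sun−ω_arm) = −69(ω_ring−ω_arm),  ω_ring = 0, ω_sun = 1
33(1−ω_arm) = −69(0−ω_arm)  ⇒  102·ω_arm = 33  ⇒  ω_arm = 11/34
ω_out/ω_in = 11/34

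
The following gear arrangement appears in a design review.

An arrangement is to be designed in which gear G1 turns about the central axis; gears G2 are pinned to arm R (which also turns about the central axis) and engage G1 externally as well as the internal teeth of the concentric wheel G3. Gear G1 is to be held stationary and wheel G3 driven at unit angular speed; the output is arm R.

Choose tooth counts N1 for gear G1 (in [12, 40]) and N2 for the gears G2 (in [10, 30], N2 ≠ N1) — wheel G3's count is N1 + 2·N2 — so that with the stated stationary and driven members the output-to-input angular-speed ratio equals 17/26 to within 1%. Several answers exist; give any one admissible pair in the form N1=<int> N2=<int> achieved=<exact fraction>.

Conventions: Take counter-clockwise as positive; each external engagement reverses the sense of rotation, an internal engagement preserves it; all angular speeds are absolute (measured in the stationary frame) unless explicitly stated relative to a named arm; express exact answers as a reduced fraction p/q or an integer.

N1=27 N2=12 achieved=17/26

class = planetary set [ratio 17/26 wanted; Willis about the carrier]
Willis with ω_sun = 0: ω_arm/ω_ring = N3/(N1+N3); set equal to 17/26  ⇒  N3/N1 = (17/26)/(1 − 17/26) = 17/9
N3 = N1 + 2·N2  ⇒  N2/N1 = (N3/N1 − 1)/2 = (17/9 − 1)/2 = 4/9
smallest multiple with N1 ≥ 12 and N2 ≥ 10: k = 3  ⇒  N1 = 3·9 = 27, N2 = 3·4 = 12 (N1 ≤ 40, N2 ≤ 30, N2 ≠ N1 ✓), N3 = 27 + 2·12 = 51
check: N3/(N1+N3) with N1 = 27, N3 = 51 gives 17/26; |achieved − target| = 0 ≤ 17/2600 ✓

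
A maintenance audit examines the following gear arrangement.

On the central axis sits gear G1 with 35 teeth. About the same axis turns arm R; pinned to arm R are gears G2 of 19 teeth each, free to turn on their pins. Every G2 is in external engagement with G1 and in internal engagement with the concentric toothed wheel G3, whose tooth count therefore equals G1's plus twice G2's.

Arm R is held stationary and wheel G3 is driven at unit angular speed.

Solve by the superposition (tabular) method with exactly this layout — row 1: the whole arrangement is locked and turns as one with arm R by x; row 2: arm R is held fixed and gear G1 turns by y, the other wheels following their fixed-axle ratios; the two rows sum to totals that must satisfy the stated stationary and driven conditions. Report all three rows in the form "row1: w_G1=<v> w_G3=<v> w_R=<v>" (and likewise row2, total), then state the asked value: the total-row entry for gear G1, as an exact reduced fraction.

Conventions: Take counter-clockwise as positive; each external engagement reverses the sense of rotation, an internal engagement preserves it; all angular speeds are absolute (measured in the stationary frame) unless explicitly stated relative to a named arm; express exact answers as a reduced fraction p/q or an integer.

row1: w_G1=0 w_G3=0 w_R=0
row2: w_G1=-73/35 w_G3=1 w_R=0
total: w_G1=-73/35 w_G3=1 w_R=0
asked value: -73/35

class = planetary set [G3 = 35+2·19 = 73; Willis about the carrier]
row 1 (train locked, turned with arm): all members turn x
superposition row 2 [arm held]: sun y, ring −(35/73)·y, arm 0
boundary: total ω_arm = x = 0 and total ω_ring = x − (35/73)·y = 1  ⇒  y = -73/35, x = 0
row 2 ring = −(35/73)·(-73/35) = 1
totals (row 1 + row 2): sun 0 + (-73/35) = -73/35, ring 0 + 1 = 1, arm 0 + 0 = 0
asked cell (total, sun) = -73/35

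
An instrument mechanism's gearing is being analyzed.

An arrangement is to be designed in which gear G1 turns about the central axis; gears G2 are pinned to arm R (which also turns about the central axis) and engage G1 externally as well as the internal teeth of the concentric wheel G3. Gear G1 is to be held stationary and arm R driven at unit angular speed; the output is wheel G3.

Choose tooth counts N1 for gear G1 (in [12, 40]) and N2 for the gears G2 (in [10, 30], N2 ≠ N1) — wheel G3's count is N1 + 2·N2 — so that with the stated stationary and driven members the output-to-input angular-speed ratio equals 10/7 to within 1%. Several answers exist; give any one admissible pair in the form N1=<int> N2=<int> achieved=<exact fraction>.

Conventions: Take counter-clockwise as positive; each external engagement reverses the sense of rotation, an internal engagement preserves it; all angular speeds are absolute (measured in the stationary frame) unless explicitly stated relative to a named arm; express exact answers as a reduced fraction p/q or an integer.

N1=15 N2=10 achieved=10/7

topology: planetary set — design target 10/7, arm = carrier (Willis)
Willis with ω_sun = 0: ω_ring/ω_arm = (N1+N3)/N3; set equal to 10/7  ⇒  N3/N1 = 1/(10/7 − 1) = 7/3
N3 = N1 + 2·N2  ⇒  N2/N1 = (N3/N1 − 1)/2 = (7/3 − 1)/2 = 2/3
smallest multiple with N1 ≥ 12 and N2 ≥ 10: k = 5  ⇒  N1 = 5·3 = 15, N2 = 5·2 = 10 (N1 ≤ 40, N2 ≤ 30, N2 ≠ N1 ✓), N3 = 15 + 2·10 = 35
check: (N1+N3)/N3 with N1 = 15, N3 = 35 gives 10/7; |achieved − target| = 0 ≤ 1/70 ✓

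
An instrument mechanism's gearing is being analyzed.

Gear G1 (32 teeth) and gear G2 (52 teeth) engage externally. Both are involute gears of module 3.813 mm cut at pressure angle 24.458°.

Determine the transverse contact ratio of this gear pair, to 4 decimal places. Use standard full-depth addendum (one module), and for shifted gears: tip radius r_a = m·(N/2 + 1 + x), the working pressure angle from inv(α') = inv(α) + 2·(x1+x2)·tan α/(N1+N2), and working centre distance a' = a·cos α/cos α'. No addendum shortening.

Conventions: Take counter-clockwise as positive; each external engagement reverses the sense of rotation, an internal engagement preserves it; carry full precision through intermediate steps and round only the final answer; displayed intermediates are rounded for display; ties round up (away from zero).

1.5297

single-mesh involute tooth geometry (32T engaging 52T at module 3.813)
base radii: r_b1 = 55.533448, r_b2 = 90.241853
tip radii: r_a1 = 64.821000, r_a2 = 102.951000
no profile shift: α' = α, a' = a
action lengths: √(r_a1²−r_b1²) = 33.433489, √(r_a2²−r_b2²) = 49.551149
base pitch p_b = π·m·cos α = 10.903967
CR = (33.433489 + 49.551149 − 160.146000·sin 24.45800°)/10.903967 = 1.529720
contact ratio ≈ 1.5297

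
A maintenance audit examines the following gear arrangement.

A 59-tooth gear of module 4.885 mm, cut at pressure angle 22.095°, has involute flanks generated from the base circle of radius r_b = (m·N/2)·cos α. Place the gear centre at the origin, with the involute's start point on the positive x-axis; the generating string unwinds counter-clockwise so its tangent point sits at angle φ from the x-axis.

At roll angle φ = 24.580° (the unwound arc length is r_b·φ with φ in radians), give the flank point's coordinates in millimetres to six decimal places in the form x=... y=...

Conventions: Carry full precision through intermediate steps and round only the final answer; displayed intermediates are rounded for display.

x=145.251969 y=3.449875

class = single-mesh tooth geometry [base-circle involute, m = 4.885, 59T]
pitch radius r_p = m·N/2 = 4.885·59/2 = 144.107500
base radius r_b = r_p·cos α = 144.107500·cos 22.095° = 133.524455
roll angle φ = 24.580° = 0.42900193 rad
x = r_b·(cos φ + φ·sin φ) = 145.251969
y = r_b·(sin φ − φ·cos φ) = 3.449875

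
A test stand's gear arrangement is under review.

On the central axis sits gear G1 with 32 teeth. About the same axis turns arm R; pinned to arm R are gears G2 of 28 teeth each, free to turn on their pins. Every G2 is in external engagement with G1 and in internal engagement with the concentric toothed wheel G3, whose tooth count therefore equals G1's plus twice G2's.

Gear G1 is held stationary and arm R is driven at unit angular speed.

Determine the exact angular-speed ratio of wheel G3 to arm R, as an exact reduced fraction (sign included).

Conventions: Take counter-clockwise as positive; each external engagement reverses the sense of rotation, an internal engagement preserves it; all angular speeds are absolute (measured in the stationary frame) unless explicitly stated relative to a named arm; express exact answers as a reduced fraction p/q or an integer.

15/11

planetary set (32T centre, 28T on arm, 88T internal) — Willis relation
ring teeth: 32 + 2·28 = 88
32(ω_sun−ω_arm) = −88(ω_ring−ω_arm),  ω_sun = 0, ω_arm = 1
ω_ring = 1 − (32/88)(0−1) = 15/11
ω_out/ω_in = 15/11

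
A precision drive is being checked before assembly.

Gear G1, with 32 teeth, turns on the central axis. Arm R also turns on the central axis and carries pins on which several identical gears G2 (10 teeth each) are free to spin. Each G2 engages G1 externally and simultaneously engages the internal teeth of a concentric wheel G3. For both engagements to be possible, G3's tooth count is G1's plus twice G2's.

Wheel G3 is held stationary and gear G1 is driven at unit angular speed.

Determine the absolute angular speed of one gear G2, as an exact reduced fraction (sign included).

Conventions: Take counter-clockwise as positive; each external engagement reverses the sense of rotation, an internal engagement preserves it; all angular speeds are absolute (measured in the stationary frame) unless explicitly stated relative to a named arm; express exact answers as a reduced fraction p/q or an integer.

-8/5

class = planetary set [G3 = 32+2·10 = 52; Willis about the carrier]
ring teeth: 32 + 2·10 = 52
32(ω_sun−ω_arm) = −52(ω_ring−ω_arm),  ω_ring = 0, ω_sun = 1
32(1−ω_arm) = −52(0−ω_arm)  ⇒  84·ω_arm = 32  ⇒  ω_arm = 8/21
sun–planet mesh: 32·(1−8/21) = −10·(ω_p−ω_arm)  ⇒  ω_p−ω_arm = -208/105
ω_p = 8/21 − 208/105 = -8/5
exact speed ratio = -8/5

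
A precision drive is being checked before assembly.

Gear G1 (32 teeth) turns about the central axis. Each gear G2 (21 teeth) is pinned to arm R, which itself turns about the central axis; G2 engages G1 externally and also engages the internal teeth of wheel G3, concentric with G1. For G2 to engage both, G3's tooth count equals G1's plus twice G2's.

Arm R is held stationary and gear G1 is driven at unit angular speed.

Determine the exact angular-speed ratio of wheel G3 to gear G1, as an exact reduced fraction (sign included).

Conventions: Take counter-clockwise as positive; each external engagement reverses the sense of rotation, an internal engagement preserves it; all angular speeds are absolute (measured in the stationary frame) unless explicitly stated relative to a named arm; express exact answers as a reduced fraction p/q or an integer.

-16/37

planetary set (32T centre, 21T on arm, 74T internal) — Willis relation
ring teeth: 32 + 2·21 = 74
32(ω_sun−ω_arm) = −74(ω_ring−ω_arm),  ω_arm = 0, ω_sun = 1
ω_ring = 0 − (32/74)(1−0) = -16/37
ω_out/ω_in = -16/37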